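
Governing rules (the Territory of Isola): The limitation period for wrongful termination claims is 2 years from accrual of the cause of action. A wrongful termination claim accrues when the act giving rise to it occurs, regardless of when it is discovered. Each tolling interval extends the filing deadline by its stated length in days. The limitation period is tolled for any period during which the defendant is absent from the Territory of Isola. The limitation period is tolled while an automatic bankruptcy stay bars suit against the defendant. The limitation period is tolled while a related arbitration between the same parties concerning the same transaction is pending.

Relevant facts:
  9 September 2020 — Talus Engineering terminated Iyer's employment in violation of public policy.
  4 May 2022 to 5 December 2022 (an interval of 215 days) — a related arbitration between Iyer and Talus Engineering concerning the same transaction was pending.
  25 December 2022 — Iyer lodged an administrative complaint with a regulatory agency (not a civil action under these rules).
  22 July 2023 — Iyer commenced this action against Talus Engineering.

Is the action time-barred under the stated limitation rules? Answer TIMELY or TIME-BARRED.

The claim accrued on 9 September 2020, when the wrongful act occurred.
2 years from 9 September 2020 is 9 September 2022.
Because the pending related arbitration ran from 4 May 2022 to 5 December 2022, the deadline is extended by 215 days to 12 April 2023.
Nothing else in the chronology tolls or restarts the period.
Iyer filed on 22 July 2023, after the 12 April 2023 deadline, so the action is time-barred.

TIME-BARRED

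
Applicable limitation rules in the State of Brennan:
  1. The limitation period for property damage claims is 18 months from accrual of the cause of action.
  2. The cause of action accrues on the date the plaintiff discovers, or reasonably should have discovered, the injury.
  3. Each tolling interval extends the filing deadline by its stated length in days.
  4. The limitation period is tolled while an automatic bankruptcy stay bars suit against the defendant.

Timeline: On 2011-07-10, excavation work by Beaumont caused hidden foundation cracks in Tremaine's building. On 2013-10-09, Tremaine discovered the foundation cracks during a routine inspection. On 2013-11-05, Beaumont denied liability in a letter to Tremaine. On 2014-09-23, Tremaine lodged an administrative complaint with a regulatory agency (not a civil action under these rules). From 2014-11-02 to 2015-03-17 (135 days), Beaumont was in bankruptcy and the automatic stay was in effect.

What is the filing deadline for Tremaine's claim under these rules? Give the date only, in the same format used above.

2015-08-22

Accrual is tied to discovery, so the period began on 2013-10-09 rather than on 2011-07-10 when the act occurred.
Adding the 18 months base period to 2013-10-09 gives a deadline of 2015-04-09, before any tolling.
Because the automatic bankruptcy stay ran from 2014-11-02 to 2015-03-17, the deadline is extended by 135 days to 2015-08-22.
Nothing else in the chronology tolls or restarts the period.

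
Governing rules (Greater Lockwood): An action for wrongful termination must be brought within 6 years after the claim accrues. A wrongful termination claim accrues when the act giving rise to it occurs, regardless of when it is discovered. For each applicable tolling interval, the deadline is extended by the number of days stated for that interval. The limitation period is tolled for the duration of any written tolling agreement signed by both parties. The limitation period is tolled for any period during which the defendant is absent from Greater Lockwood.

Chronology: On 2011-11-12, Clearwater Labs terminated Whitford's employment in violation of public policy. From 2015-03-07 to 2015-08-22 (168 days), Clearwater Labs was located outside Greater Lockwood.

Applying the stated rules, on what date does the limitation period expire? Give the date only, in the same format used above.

2018-04-29

The limitation period began to run on 2011-11-12.
Adding the 6 years base period to 2011-11-12 gives a deadline of 2017-11-12, before any tolling.
The defendant's absence from the jurisdiction from 2015-03-07 to 2015-08-22 tolled the period for 168 days, extending the deadline to 2018-04-29.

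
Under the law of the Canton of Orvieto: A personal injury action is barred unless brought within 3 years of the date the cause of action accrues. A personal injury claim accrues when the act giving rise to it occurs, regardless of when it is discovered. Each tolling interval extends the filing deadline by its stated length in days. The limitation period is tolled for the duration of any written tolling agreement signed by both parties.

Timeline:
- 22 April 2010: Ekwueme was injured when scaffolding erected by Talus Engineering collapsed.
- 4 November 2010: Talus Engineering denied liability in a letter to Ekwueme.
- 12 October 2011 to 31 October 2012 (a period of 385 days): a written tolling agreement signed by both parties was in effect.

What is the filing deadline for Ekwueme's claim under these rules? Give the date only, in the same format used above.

12 May 2014

The cause of action accrued on 22 April 2010, the date of the act.
Adding the 3 years base period to 22 April 2010 gives a deadline of 22 April 2013, before any tolling.
The written tolling agreement from 12 October 2011 to 31 October 2012 tolled the period for 385 days, extending the deadline to 12 May 2014.
None of the other events listed affects the running of the period under the stated rules.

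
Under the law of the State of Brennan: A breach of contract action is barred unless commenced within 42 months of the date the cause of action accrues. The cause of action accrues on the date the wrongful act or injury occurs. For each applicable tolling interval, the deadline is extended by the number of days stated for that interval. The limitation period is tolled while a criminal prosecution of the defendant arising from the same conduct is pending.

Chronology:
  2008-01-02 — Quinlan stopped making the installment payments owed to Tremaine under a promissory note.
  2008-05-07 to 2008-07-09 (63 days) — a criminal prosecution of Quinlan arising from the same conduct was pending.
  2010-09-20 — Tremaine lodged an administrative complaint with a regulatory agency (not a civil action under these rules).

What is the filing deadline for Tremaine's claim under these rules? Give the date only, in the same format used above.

The cause of action accrued on 2008-01-02, the date of the act.
The untolled deadline — 42 months after 2008-01-02 — is 2011-07-02.
The period was tolled for 63 days by the pending criminal prosecution (2008-05-07 to 2008-07-09), pushing the deadline to 2011-09-03.
Nothing else in the chronology tolls or restarts the period.

2011-09-03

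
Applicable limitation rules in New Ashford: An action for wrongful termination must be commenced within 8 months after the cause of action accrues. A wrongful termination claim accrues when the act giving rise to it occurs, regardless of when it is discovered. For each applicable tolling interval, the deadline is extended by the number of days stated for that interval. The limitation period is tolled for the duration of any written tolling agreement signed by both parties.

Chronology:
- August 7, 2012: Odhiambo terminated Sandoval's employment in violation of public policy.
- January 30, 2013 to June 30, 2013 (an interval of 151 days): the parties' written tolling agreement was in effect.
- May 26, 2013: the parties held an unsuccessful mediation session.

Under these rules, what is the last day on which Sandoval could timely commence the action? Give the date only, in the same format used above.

September 5, 2013

The limitation period began to run on August 7, 2012.
The untolled deadline — 8 months after August 7, 2012 — is April 7, 2013.
Because the written tolling agreement ran from January 30, 2013 to June 30, 2013, the deadline is extended by 151 days to September 5, 2013.
Nothing else in the chronology tolls or restarts the period.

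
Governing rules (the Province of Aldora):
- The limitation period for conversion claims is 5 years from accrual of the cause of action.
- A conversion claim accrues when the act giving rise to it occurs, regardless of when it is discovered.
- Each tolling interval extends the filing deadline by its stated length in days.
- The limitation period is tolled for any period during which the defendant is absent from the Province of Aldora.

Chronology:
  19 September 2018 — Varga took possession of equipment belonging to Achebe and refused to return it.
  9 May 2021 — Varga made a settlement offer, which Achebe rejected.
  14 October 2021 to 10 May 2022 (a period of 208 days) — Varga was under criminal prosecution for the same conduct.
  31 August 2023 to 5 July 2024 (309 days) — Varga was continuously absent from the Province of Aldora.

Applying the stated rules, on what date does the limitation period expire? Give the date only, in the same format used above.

The cause of action accrued on 19 September 2018, the date of the act.
Adding the 5 years base period to 19 September 2018 gives a deadline of 19 September 2023, before any tolling.
The defendant's absence from the jurisdiction from 31 August 2023 to 5 July 2024 tolled the period for 309 days, extending the deadline to 24 July 2024.
Although a criminal prosecution ran from 14 October 2021 to 10 May 2022, the stated rules do not make that a tolling event, so it is disregarded.
The other events in the timeline have no effect on the limitation period under the stated rules.

24 July 2024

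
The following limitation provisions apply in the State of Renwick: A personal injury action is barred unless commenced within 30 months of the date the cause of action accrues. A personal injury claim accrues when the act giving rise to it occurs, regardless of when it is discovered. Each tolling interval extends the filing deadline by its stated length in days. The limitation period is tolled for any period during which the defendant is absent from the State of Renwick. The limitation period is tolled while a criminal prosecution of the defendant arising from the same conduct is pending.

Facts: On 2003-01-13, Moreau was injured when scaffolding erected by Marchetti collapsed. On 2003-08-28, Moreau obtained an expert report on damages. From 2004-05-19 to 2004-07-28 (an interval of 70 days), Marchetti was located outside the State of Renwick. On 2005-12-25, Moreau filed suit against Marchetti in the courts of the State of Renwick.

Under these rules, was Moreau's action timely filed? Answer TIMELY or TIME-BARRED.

TIME-BARRED

The cause of action accrued on 2003-01-13, the date of the act.
30 months from 2003-01-13 is 2005-07-13.
The period was tolled for 70 days by the defendant's absence from the jurisdiction (2004-05-19 to 2004-07-28), pushing the deadline to 2005-09-21.
None of the other events listed affects the running of the period under the stated rules.
Filing on 2005-12-25 missed the 2005-09-21 deadline — the action is time-barred.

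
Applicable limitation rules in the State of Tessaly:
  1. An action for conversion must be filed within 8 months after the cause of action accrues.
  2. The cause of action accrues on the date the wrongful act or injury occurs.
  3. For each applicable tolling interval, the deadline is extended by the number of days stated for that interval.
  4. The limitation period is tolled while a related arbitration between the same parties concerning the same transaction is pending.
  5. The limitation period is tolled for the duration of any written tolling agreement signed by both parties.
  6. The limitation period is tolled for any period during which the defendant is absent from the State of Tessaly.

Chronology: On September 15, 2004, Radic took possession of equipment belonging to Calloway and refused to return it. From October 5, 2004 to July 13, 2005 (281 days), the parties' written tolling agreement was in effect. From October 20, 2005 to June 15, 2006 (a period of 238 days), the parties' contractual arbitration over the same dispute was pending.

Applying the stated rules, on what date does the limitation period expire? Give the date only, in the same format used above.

October 16, 2006

The cause of action accrued on September 15, 2004, the date of the act.
Adding the 8 months base period to September 15, 2004 gives a deadline of May 15, 2005, before any tolling.
The period was tolled for 281 days by the written tolling agreement (October 5, 2004 to July 13, 2005), pushing the deadline to February 20, 2006.
The pending related arbitration from October 20, 2005 to June 15, 2006 tolled the period for 238 days, extending the deadline to October 16, 2006.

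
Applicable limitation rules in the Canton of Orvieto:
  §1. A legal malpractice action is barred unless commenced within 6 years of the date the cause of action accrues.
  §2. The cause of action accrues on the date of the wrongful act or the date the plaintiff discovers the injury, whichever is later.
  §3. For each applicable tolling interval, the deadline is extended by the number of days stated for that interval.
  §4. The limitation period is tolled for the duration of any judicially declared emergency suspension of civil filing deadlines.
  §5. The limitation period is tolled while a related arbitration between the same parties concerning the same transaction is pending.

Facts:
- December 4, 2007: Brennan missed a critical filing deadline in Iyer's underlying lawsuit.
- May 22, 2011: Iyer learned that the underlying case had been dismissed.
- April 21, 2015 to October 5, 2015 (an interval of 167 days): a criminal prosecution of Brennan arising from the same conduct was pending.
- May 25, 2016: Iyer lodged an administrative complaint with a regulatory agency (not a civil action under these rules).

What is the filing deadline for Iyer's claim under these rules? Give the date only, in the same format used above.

The claim accrued on May 22, 2011 — the later of the December 4, 2007 act and the May 22, 2011 discovery.
6 years from May 22, 2011 is May 22, 2017.
The pending criminal prosecution from April 21, 2015 to October 5, 2015 does not toll the period, because no stated rule makes a criminal prosecution a tolling event.
None of the other events listed affects the running of the period under the stated rules.

May 22, 2017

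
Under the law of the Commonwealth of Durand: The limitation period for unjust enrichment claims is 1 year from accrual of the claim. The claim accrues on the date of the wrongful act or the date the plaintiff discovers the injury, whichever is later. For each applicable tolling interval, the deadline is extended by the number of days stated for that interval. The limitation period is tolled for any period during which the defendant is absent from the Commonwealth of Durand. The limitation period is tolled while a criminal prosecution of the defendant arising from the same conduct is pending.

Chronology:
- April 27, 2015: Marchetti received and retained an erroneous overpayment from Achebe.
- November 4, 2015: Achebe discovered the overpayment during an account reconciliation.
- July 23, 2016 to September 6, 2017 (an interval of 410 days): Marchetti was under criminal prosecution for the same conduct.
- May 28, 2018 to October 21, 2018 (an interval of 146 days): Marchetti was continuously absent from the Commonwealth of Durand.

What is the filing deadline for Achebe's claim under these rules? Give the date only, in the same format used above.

December 19, 2017

The claim accrued on November 4, 2015 — the later of the April 27, 2015 act and the November 4, 2015 discovery.
The untolled deadline — 1 year after November 4, 2015 — is November 4, 2016.
Because the pending criminal prosecution ran from July 23, 2016 to September 6, 2017, the deadline is extended by 410 days to December 19, 2017.
The defendant's absence from the jurisdiction from May 28, 2018 to October 21, 2018 began after the period had already run on December 19, 2017, so it has no tolling effect.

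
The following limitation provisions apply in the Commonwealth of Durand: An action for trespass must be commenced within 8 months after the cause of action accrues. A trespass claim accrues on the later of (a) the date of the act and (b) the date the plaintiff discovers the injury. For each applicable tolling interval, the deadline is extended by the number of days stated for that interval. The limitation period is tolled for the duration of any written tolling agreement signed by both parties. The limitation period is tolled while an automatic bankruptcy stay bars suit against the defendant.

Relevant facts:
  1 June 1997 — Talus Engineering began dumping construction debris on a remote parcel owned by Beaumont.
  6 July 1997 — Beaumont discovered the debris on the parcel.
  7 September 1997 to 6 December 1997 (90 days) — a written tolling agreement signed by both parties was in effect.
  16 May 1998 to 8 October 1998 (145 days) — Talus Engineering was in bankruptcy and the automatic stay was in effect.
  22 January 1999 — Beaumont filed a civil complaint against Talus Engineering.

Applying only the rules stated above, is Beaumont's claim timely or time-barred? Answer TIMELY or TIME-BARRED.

Because discovery on 6 July 1997 post-dates the 1 June 1997 act, accrual under the later-of rule falls on 6 July 1997.
The untolled deadline — 8 months after 6 July 1997 — is 6 March 1998.
The period was tolled for 90 days by the written tolling agreement (7 September 1997 to 6 December 1997), pushing the deadline to 4 June 1998.
Because the automatic bankruptcy stay ran from 16 May 1998 to 8 October 1998, the deadline is extended by 145 days to 27 October 1998.
Beaumont filed on 22 January 1999, after the 27 October 1998 deadline, so the action is time-barred.

TIME-BARRED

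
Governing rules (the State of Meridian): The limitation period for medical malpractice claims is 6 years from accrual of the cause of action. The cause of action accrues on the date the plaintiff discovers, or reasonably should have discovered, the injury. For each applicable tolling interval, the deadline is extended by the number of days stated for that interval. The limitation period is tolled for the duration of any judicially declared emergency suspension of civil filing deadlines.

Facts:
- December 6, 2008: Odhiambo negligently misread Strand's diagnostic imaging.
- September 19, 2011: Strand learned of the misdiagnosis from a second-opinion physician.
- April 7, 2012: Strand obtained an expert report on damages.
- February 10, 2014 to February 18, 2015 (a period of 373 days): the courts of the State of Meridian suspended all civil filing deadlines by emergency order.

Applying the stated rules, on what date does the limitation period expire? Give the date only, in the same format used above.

September 27, 2018

Under the discovery rule, the claim accrued on September 19, 2011, when Strand discovered the injury — not on the December 6, 2008 date of the underlying act.
Adding the 6 years base period to September 19, 2011 gives a deadline of September 19, 2017, before any tolling.
Because the emergency suspension of filing deadlines ran from February 10, 2014 to February 18, 2015, the deadline is extended by 373 days to September 27, 2018.
The other events in the timeline have no effect on the limitation period under the stated rules.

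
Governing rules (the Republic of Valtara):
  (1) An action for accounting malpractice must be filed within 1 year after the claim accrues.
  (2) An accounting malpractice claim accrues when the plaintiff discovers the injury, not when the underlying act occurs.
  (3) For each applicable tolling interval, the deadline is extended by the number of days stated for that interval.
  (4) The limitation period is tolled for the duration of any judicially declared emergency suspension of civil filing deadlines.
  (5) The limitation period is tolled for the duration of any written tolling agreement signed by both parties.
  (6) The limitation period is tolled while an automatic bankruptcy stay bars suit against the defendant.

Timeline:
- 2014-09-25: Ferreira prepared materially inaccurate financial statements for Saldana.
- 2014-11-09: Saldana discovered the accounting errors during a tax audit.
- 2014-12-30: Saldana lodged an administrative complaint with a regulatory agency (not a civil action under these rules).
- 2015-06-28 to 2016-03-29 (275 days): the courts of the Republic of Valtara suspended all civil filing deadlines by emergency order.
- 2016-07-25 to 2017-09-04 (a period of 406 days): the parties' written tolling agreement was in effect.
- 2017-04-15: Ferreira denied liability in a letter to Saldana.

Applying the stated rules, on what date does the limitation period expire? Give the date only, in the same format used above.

2017-09-20

Under the discovery rule, the claim accrued on 2014-11-09, when Saldana discovered the injury — not on the 2014-09-25 date of the underlying act.
The untolled deadline — 1 year after 2014-11-09 — is 2015-11-09.
Because the emergency suspension of filing deadlines ran from 2015-06-28 to 2016-03-29, the deadline is extended by 275 days to 2016-08-10.
The period was tolled for 406 days by the written tolling agreement (2016-07-25 to 2017-09-04), pushing the deadline to 2017-09-20.
The other events in the timeline have no effect on the limitation period under the stated rules.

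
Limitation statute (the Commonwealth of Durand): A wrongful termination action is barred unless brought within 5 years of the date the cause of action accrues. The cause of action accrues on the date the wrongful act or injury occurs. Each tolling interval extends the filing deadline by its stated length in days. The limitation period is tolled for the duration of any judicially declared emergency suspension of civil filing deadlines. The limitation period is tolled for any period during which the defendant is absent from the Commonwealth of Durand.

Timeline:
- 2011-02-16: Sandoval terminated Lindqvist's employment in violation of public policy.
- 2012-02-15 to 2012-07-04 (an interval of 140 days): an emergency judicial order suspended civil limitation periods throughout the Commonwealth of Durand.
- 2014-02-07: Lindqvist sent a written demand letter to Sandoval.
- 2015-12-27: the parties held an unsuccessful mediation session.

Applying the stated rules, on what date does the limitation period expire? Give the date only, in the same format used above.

The limitation period began to run on 2011-02-16.
The untolled deadline — 5 years after 2011-02-16 — is 2016-02-16.
The emergency suspension of filing deadlines from 2012-02-15 to 2012-07-04 tolled the period for 140 days, extending the deadline to 2016-07-05.
None of the other events listed affects the running of the period under the stated rules.

2016-07-05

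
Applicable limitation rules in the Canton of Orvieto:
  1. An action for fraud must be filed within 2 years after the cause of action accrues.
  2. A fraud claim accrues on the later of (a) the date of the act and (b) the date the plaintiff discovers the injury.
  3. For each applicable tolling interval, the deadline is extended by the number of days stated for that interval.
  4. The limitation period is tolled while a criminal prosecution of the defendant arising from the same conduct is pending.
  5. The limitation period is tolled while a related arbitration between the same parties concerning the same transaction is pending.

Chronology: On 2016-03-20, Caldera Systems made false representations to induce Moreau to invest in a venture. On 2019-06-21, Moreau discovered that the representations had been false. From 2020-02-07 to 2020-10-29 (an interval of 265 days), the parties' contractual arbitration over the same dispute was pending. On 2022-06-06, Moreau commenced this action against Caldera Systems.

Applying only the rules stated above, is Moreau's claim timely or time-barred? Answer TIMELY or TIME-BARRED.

TIME-BARRED

Because discovery on 2019-06-21 post-dates the 2016-03-20 act, accrual under the later-of rule falls on 2019-06-21.
The untolled deadline — 2 years after 2019-06-21 — is 2021-06-21.
Because the pending related arbitration ran from 2020-02-07 to 2020-10-29, the deadline is extended by 265 days to 2022-03-13.
The 2022-06-06 filing falls after the 2022-03-13 deadline; the claim is time-barred.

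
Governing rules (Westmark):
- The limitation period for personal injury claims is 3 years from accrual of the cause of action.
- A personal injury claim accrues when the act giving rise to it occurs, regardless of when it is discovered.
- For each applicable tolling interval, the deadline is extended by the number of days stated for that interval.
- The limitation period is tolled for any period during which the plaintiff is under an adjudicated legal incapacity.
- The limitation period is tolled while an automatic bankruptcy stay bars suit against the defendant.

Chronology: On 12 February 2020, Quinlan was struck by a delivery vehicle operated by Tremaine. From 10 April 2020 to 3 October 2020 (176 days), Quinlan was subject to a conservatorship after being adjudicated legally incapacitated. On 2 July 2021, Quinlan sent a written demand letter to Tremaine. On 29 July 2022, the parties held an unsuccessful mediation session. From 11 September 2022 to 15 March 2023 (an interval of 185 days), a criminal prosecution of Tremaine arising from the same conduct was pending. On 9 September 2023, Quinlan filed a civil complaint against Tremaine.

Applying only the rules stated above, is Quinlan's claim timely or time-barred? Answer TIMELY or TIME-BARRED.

The limitation period began to run on 12 February 2020.
Adding the 3 years base period to 12 February 2020 gives a deadline of 12 February 2023, before any tolling.
Because the plaintiff's legal incapacity ran from 10 April 2020 to 3 October 2020, the deadline is extended by 176 days to 7 August 2023.
Although a criminal prosecution ran from 11 September 2022 to 15 March 2023, the stated rules do not make that a tolling event, so it is disregarded.
The other events in the timeline have no effect on the limitation period under the stated rules.
The 9 September 2023 filing falls after the 7 August 2023 deadline; the claim is time-barred.

TIME-BARRED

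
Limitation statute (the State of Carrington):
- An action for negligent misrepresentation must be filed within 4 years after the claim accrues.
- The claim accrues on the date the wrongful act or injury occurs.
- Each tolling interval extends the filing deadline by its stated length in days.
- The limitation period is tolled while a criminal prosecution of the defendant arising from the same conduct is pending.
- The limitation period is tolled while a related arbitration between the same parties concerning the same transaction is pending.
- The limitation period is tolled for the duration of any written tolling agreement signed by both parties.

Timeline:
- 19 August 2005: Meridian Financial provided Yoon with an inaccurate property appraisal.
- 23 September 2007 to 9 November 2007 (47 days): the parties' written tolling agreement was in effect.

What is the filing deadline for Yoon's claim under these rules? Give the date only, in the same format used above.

The claim accrued on 19 August 2005, the date of the act.
Adding the 4 years base period to 19 August 2005 gives a deadline of 19 August 2009, before any tolling.
The period was tolled for 47 days by the written tolling agreement (23 September 2007 to 9 November 2007), pushing the deadline to 5 October 2009.

5 October 2009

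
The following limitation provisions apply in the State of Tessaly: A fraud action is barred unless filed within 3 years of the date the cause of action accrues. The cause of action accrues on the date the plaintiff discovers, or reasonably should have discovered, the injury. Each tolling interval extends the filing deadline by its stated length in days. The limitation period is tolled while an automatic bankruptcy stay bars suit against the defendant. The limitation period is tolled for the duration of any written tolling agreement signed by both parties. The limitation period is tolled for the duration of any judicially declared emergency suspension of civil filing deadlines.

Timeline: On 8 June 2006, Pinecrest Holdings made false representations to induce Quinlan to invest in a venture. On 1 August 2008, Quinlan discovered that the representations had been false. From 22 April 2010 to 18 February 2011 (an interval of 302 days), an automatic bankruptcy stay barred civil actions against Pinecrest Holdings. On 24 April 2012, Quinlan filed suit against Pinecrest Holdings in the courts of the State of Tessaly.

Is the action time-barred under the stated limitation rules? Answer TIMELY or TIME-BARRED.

Under the discovery rule, the claim accrued on 1 August 2008, when Quinlan discovered the injury — not on the 8 June 2006 date of the underlying act.
3 years from 1 August 2008 is 1 August 2011.
Because the automatic bankruptcy stay ran from 22 April 2010 to 18 February 2011, the deadline is extended by 302 days to 29 May 2012.
The 24 April 2012 filing precedes the 29 May 2012 deadline; the claim is timely.

TIMELY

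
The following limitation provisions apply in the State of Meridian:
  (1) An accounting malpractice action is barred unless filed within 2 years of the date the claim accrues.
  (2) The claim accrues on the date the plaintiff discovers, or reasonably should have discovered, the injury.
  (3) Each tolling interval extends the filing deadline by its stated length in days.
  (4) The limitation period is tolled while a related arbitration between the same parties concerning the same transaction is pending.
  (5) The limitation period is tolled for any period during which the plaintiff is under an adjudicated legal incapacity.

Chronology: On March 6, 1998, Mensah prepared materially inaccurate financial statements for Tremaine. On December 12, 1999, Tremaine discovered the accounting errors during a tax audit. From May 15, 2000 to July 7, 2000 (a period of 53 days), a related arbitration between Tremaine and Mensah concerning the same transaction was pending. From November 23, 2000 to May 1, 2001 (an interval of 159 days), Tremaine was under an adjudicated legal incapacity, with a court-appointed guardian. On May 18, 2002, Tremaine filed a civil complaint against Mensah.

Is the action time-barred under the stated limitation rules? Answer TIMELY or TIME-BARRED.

Under the discovery rule, the claim accrued on December 12, 1999, when Tremaine discovered the injury — not on the March 6, 1998 date of the underlying act.
2 years from December 12, 1999 is December 12, 2001.
The period was tolled for 53 days by the pending related arbitration (May 15, 2000 to July 7, 2000), pushing the deadline to February 3, 2002.
The period was tolled for 159 days by the plaintiff's legal incapacity (November 23, 2000 to May 1, 2001), pushing the deadline to July 12, 2002.
Filing on May 18, 2002 beat the July 12, 2002 deadline — the action is timely.

TIMELY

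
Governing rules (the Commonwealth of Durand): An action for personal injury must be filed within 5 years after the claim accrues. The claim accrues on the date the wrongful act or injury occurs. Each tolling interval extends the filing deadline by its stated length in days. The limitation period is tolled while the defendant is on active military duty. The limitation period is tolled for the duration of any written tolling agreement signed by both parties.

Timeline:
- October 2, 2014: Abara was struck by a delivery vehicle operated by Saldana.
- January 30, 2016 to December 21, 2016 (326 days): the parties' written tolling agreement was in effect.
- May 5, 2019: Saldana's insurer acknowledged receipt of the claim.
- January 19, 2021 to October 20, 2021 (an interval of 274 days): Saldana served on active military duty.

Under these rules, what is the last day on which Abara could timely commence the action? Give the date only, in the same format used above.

August 23, 2020

The claim accrued on October 2, 2014, the date of the act.
Adding the 5 years base period to October 2, 2014 gives a deadline of October 2, 2019, before any tolling.
The written tolling agreement from January 30, 2016 to December 21, 2016 tolled the period for 326 days, extending the deadline to August 23, 2020.
The defendant's active military service starting January 19, 2021 came too late — the period had run on August 23, 2020 — and so does not extend the deadline.
Nothing else in the chronology tolls or restarts the period.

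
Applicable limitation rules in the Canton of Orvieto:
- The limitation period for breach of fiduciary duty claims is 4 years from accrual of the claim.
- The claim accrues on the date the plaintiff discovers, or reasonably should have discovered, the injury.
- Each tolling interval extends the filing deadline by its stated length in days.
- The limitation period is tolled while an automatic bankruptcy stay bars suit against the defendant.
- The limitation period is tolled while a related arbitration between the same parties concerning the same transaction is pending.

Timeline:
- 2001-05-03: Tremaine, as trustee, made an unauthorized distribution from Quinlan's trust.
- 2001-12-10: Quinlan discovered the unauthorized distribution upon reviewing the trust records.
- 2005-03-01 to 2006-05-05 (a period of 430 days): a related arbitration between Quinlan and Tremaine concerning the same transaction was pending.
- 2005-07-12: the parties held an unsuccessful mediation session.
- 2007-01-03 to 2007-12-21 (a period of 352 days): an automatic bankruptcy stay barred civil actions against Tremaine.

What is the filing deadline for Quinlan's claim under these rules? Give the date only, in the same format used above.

2008-01-31

The claim did not accrue until Quinlan discovered the injury on 2001-12-10; the 2001-05-03 act date does not start the clock under the stated rule.
Adding the 4 years base period to 2001-12-10 gives a deadline of 2005-12-10, before any tolling.
The pending related arbitration from 2005-03-01 to 2006-05-05 tolled the period for 430 days, extending the deadline to 2007-02-13.
Because the automatic bankruptcy stay ran from 2007-01-03 to 2007-12-21, the deadline is extended by 352 days to 2008-01-31.
Nothing else in the chronology tolls or restarts the period.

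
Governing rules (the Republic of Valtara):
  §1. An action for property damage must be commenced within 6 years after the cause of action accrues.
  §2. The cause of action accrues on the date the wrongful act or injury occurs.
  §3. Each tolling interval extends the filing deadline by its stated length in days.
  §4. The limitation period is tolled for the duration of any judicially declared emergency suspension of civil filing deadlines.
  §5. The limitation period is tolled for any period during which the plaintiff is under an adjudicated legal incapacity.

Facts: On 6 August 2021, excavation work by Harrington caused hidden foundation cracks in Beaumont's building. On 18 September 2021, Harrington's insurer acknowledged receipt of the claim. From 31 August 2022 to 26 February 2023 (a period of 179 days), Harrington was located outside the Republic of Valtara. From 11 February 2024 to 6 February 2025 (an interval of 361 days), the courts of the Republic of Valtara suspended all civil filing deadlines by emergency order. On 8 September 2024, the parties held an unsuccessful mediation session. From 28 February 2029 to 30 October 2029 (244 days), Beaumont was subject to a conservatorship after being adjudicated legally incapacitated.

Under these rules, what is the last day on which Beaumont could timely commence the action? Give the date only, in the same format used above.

The claim accrued on 6 August 2021, when the wrongful act occurred.
Adding the 6 years base period to 6 August 2021 gives a deadline of 6 August 2027, before any tolling.
Because the emergency suspension of filing deadlines ran from 11 February 2024 to 6 February 2025, the deadline is extended by 361 days to 1 August 2028.
The plaintiff's legal incapacity from 28 February 2029 to 30 October 2029 began after the period had already run on 1 August 2028, so it has no tolling effect.
The defendant's absence from the jurisdiction from 31 August 2022 to 26 February 2023 does not toll the period, because no stated rule makes the defendant's absence a tolling event.
Nothing else in the chronology tolls or restarts the period.

1 August 2028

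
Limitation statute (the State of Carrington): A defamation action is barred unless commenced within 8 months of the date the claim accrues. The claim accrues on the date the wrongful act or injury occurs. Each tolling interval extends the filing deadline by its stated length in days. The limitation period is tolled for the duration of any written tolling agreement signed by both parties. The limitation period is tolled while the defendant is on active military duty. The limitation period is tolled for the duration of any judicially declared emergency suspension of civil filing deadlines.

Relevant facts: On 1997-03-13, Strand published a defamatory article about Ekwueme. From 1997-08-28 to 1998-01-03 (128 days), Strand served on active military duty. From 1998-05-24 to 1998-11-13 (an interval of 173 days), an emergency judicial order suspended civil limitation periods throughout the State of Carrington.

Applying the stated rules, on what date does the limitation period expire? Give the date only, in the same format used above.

The limitation period began to run on 1997-03-13.
Adding the 8 months base period to 1997-03-13 gives a deadline of 1997-11-13, before any tolling.
Because the defendant's active military service ran from 1997-08-28 to 1998-01-03, the deadline is extended by 128 days to 1998-03-21.
The emergency suspension of filing deadlines from 1998-05-24 to 1998-11-13 began after the period had already run on 1998-03-21, so it has no tolling effect.

1998-03-21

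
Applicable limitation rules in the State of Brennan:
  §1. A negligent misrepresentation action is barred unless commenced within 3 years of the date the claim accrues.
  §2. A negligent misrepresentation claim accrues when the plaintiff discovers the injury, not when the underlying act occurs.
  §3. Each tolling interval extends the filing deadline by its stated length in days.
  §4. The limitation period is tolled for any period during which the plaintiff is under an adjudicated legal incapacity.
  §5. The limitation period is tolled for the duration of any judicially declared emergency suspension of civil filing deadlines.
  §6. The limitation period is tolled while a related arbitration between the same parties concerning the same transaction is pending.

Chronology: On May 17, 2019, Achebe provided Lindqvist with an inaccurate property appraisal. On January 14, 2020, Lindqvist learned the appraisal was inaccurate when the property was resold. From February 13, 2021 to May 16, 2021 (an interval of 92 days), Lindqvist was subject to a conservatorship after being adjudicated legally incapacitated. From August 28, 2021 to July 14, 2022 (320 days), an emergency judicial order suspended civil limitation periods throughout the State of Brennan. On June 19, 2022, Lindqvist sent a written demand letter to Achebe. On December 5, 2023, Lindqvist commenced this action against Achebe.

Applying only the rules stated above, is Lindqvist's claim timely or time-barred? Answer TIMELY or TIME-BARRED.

The claim did not accrue until Lindqvist discovered the injury on January 14, 2020; the May 17, 2019 act date does not start the clock under the stated rule.
3 years from January 14, 2020 is January 14, 2023.
The period was tolled for 92 days by the plaintiff's legal incapacity (February 13, 2021 to May 16, 2021), pushing the deadline to April 16, 2023.
The emergency suspension of filing deadlines from August 28, 2021 to July 14, 2022 tolled the period for 320 days, extending the deadline to March 1, 2024.
None of the other events listed affects the running of the period under the stated rules.
The December 5, 2023 filing precedes the March 1, 2024 deadline; the claim is timely.

TIMELY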